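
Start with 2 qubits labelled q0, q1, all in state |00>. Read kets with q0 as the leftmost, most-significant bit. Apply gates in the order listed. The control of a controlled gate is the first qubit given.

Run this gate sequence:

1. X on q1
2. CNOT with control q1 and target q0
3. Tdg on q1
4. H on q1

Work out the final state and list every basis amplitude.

After the circuit, the state carries amplitude 0 on |00>, 0 on |01>, -sqrt(2)*exp(3*I*pi/4)/2 on |10>, sqrt(2)*exp(3*I*pi/4)/2 on |11>.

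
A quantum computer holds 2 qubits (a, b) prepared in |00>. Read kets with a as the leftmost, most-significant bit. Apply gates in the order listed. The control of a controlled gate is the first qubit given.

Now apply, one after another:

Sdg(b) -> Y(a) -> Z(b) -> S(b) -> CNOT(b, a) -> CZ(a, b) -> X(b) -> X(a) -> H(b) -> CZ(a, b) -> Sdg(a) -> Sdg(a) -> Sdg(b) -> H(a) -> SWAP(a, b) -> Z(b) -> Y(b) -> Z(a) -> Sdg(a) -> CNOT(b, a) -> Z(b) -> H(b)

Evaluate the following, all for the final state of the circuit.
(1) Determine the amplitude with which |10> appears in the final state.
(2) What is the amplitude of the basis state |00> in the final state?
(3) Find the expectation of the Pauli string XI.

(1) |10> carries amplitude sqrt(2)/2 in the final state.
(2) The final state's coefficient on |00> equals -sqrt(2)/2.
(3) The observable XI averages to -1.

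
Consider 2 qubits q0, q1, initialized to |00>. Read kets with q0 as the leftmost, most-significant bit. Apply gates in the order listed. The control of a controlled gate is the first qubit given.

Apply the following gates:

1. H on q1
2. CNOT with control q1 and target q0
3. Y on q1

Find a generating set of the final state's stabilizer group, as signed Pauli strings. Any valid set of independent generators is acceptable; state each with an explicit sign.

The stabilizer group can be generated by -XX, -ZZ, among other valid generating sets.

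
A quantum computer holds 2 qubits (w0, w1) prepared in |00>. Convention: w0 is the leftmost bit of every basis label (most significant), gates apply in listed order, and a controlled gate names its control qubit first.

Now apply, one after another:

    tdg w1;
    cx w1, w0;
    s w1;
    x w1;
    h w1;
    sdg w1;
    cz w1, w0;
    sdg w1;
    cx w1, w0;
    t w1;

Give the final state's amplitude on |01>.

The final state's coefficient on |01> equals 0.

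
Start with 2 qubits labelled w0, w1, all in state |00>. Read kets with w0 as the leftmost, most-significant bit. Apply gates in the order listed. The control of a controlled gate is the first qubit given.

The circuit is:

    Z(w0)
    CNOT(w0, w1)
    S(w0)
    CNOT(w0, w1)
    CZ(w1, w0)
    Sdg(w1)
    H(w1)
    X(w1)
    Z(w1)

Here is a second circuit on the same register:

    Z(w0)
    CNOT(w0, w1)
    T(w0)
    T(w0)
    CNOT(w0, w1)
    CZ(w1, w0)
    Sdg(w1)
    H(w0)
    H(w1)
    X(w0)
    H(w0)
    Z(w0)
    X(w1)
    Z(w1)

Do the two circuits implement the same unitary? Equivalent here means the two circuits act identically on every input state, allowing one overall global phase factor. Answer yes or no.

Yes, they are equivalent — the unitaries differ by at most a global phase.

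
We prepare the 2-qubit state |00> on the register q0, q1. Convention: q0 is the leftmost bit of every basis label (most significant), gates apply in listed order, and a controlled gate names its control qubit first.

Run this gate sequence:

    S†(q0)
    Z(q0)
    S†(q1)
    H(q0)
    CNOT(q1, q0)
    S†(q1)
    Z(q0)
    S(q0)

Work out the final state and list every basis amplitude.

After the circuit, the state carries amplitude sqrt(2)/2 on |00>, 0 on |01>, -sqrt(2)*I/2 on |10>, 0 on |11>.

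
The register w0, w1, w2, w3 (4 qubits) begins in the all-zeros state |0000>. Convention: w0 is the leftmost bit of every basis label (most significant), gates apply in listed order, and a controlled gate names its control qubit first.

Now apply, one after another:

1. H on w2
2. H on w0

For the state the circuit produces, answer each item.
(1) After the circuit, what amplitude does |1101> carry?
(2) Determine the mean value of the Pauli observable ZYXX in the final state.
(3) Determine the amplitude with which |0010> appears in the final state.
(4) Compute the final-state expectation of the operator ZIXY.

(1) The final state's coefficient on |1101> equals 0.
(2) The expectation value of ZYXX is 0.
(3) |0010> carries amplitude 1/2 in the final state.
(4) The expectation value of ZIXY is 0.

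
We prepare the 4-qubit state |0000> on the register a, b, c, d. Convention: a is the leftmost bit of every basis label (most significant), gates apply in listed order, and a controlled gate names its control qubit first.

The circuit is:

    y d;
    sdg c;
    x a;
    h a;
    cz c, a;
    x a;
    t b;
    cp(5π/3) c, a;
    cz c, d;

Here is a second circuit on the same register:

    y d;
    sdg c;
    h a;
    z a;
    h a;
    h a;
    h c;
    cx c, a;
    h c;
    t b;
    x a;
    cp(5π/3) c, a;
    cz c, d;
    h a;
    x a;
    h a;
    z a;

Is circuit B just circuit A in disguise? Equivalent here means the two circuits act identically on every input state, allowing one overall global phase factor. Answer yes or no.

No: there is an input state on which the two circuits produce genuinely different outputs (not merely differing by a phase).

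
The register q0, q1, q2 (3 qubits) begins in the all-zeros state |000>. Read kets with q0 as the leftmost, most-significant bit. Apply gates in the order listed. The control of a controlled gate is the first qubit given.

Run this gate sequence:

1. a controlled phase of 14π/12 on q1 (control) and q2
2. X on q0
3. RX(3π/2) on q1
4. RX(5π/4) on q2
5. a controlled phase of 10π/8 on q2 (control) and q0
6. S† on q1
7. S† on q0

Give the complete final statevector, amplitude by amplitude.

After the circuit, the state carries amplitude 0 on |000>, 0 on |001>, 0 on |010>, 0 on |011>, -I*sqrt(4 - 2*sqrt(2))/4 on |100>, -sqrt(2*sqrt(2) + 4)*exp(I*pi/4)/4 on |101>, -I*sqrt(4 - 2*sqrt(2))/4 on |110>, -sqrt(2*sqrt(2) + 4)*exp(I*pi/4)/4 on |111>.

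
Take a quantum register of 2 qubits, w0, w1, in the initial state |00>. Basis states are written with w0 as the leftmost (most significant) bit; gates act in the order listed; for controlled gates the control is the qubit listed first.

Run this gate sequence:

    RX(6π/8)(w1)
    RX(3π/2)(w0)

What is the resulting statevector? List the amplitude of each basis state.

The resulting statevector has amplitude -sqrt(4 - 2*sqrt(2))/4 on |00>, I*sqrt(2*sqrt(2) + 4)/4 on |01>, -I*sqrt(4 - 2*sqrt(2))/4 on |10>, -sqrt(2*sqrt(2) + 4)/4 on |11>.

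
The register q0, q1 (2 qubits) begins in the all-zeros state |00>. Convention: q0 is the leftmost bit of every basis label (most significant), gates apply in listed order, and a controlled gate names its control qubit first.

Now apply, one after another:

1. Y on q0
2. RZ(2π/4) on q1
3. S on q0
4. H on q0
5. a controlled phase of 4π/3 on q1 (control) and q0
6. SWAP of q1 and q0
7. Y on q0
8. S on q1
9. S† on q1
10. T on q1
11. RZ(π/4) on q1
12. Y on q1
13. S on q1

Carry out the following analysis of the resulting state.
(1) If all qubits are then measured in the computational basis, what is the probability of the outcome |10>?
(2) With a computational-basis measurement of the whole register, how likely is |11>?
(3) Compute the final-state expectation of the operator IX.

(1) A full measurement returns |10> with probability 1/2. Key observation: the block from step 8 through step 9 cancels to the identity and can be dropped.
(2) A full measurement returns |11> with probability 1/2.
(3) The expectation value of IX is 1.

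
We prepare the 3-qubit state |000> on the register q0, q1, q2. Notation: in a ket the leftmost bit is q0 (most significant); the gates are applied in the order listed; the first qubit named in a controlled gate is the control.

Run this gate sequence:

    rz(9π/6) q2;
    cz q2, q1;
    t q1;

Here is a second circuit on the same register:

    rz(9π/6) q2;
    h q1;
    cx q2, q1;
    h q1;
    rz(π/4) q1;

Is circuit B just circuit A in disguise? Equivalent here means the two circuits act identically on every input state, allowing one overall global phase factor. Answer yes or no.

Yes: on every input state the two circuits agree up to one overall phase factor.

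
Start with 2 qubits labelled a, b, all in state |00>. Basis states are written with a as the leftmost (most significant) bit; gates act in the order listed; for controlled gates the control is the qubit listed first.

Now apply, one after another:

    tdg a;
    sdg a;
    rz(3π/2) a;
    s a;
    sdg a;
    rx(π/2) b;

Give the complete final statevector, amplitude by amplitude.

After the circuit, the state carries amplitude -sqrt(2)*exp(I*pi/4)/2 on |00>, sqrt(2)*exp(3*I*pi/4)/2 on |01>, 0 on |10>, 0 on |11>. Key observation: gates 4-5 undo each other exactly, leaving only the rest of the circuit to track.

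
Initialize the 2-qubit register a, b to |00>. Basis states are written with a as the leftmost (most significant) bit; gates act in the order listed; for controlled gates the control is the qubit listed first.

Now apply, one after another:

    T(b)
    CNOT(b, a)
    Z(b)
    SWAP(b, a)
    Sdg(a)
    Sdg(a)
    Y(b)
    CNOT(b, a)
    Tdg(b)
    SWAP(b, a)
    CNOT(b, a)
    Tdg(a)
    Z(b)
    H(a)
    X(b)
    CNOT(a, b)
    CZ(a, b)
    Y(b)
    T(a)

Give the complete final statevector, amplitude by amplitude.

The final amplitudes are 0 on |00>, -sqrt(2)*exp(3*I*pi/4)/2 on |01>, sqrt(2)/2 on |10>, 0 on |11>.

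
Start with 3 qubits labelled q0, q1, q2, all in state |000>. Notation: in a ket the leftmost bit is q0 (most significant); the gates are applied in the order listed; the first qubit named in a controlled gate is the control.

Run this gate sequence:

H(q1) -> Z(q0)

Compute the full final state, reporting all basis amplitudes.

The resulting statevector has amplitude sqrt(2)/2 on |000>, sqrt(2)/2 on |010>, and 0 on every other basis state.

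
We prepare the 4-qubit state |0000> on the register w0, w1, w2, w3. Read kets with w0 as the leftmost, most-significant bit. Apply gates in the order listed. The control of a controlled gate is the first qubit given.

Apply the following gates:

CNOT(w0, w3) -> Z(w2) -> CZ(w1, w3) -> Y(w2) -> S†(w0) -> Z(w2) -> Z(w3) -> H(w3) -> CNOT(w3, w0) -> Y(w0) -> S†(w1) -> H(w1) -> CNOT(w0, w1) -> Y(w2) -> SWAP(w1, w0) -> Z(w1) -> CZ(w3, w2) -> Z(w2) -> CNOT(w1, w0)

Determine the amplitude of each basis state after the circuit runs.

The final amplitudes are I/2 on |0001>, I/2 on |0100>, I/2 on |1001>, I/2 on |1100>, and 0 on every other basis state.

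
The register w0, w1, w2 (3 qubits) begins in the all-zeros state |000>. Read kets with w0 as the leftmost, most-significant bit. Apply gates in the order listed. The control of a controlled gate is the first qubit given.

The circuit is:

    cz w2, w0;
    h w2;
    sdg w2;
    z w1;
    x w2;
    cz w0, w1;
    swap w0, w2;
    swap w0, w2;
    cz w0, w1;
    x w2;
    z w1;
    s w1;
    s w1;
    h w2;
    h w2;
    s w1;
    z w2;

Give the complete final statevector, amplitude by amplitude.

After the circuit, the state carries amplitude sqrt(2)/2 on |000>, sqrt(2)*I/2 on |001>, and 0 on every other basis state.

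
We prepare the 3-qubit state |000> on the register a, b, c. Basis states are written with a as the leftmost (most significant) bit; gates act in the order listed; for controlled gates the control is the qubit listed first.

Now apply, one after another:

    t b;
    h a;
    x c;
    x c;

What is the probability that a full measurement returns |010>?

A full measurement returns |010> with probability 0. Key observation: steps 3-4 multiply out to the identity, so the circuit reduces to the remaining gates.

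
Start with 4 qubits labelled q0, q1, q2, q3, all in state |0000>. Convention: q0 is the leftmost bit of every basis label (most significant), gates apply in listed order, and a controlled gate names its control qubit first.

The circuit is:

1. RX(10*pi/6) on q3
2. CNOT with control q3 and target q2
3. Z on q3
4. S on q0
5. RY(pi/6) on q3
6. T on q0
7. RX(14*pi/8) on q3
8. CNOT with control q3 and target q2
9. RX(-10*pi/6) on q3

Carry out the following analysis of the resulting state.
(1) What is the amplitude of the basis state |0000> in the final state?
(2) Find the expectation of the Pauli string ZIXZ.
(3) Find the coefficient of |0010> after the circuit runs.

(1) The final state's coefficient on |0000> equals -sqrt(6*sqrt(2) + 12)/16 - sqrt(2*sqrt(2) + 4)/16 - I*sqrt(12 - 6*sqrt(2))/8 + I*sqrt(4 - 2*sqrt(2))/8.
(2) The expectation value of ZIXZ is 3*sqrt(2)/16 + sqrt(6)/8.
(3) The amplitude on |0010> is sqrt(2 - sqrt(2))*(-3*sqrt(2) - sqrt(6))/16.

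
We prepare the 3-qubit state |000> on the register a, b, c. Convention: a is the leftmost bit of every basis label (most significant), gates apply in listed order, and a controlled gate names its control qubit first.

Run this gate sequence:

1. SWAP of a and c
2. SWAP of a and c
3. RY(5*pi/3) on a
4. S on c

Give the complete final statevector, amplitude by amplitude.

After the circuit, the state carries amplitude -sqrt(3)/2 on |000>, 1/2 on |100>, and 0 on every other basis state. Key observation: steps 1-2 multiply out to the identity, so the circuit reduces to the remaining gates.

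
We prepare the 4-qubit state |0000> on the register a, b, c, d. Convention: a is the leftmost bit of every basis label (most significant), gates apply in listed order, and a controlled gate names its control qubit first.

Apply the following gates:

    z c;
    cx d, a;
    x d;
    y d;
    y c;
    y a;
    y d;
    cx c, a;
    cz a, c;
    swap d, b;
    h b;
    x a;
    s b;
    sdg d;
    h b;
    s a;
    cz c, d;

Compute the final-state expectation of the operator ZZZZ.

In the final state, ZZZZ has expectation 0.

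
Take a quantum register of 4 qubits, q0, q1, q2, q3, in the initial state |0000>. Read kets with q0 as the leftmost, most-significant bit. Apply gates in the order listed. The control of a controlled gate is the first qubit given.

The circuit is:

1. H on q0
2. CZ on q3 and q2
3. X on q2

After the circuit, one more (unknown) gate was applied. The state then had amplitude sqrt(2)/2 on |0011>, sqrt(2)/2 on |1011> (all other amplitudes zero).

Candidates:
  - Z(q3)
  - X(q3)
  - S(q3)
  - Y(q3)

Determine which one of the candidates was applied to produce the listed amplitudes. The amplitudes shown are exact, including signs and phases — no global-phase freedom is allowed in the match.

It was X(q3) that produced the state shown.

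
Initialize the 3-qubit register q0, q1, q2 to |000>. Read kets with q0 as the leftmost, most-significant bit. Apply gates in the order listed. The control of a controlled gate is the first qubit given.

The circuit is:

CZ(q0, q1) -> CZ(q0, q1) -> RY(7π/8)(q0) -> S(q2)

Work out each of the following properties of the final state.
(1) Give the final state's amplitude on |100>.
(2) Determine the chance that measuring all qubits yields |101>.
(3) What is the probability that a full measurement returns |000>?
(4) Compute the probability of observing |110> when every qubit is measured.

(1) The amplitude on |100> is sin(7*pi/16). Key observation: the block from step 1 through step 2 cancels to the identity and can be dropped.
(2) Outcome |101> occurs with probability 0.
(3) Outcome |000> occurs with probability cos(7*pi/16)**2.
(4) The probability of measuring |110> is 0.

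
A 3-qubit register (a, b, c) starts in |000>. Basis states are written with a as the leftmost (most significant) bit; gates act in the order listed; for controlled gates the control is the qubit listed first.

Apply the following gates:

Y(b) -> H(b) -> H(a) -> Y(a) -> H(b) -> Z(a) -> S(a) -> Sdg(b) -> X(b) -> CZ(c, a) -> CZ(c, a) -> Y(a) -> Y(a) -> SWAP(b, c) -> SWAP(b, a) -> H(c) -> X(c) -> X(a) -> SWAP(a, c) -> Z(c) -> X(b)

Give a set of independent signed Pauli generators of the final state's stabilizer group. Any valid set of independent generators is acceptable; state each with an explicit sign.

The final state is stabilized by the group generated by +XII, -IYI, -IIZ; other independent generating sets are equally valid. Key observation: steps 10-11 multiply out to the identity, so the circuit reduces to the remaining gates.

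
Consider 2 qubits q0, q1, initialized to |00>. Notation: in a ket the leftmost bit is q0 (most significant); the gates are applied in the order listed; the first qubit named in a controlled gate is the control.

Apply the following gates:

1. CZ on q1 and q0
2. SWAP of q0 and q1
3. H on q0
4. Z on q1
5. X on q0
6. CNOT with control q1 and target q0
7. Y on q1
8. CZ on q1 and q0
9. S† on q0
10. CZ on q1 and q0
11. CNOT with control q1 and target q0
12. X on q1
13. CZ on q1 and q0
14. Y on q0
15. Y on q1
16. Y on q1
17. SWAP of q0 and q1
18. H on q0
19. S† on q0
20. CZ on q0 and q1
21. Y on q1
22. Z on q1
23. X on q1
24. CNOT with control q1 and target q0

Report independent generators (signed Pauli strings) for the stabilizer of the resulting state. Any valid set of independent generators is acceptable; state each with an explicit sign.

The final state is stabilized by the group generated by -YI, -IX; other independent generating sets are equally valid.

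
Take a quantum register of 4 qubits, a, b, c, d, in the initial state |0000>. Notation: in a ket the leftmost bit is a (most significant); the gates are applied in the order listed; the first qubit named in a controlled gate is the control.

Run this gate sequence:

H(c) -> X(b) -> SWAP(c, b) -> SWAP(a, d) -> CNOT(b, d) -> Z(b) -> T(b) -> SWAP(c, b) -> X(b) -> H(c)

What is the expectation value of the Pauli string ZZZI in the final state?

In the final state, ZZZI has expectation 0.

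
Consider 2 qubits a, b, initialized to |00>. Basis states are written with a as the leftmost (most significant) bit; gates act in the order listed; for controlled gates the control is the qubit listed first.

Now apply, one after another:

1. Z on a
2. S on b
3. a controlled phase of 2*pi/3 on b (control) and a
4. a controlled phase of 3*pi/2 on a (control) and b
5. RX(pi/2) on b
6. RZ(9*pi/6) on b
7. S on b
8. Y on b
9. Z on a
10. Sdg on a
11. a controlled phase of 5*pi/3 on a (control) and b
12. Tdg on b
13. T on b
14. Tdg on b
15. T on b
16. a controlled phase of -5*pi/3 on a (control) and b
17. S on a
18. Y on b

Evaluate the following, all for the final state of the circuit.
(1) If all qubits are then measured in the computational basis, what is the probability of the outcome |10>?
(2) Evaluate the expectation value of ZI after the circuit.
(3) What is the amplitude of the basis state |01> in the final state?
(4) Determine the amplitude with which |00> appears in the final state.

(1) A full measurement returns |10> with probability 0.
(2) In the final state, ZI has expectation 1.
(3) The final state's coefficient on |01> equals sqrt(2)*exp(3*I*pi/4)/2.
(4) |00> carries amplitude -sqrt(2)*exp(I*pi/4)/2 in the final state.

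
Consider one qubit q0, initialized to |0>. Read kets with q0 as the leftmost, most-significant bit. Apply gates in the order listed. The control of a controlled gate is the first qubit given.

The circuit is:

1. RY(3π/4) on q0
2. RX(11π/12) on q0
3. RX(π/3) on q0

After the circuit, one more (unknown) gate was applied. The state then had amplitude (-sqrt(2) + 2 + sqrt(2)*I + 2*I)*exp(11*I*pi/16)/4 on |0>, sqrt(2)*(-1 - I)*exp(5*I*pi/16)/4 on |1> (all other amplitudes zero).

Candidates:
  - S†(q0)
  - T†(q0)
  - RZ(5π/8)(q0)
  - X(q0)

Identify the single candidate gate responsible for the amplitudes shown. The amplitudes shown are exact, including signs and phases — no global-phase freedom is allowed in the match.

It was RZ(5π/8)(q0) that produced the state shown.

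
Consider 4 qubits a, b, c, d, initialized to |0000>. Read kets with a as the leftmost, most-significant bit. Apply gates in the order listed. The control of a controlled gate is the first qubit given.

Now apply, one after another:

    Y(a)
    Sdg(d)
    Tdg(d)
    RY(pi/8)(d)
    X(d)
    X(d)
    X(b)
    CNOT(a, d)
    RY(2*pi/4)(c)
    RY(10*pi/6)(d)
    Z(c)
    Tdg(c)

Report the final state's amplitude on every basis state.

After the circuit, the state carries amplitude -sqrt(2)*I*sin(11*pi/48)/2 on |1100>, -sqrt(2)*I*sin(13*pi/48)/2 on |1101>, sqrt(6)*I*exp(-I*pi/4)*sin(pi/16)/4 + sqrt(2)*I*exp(-I*pi/4)*cos(pi/16)/4 on |1110>, -sqrt(2)*I*exp(-I*pi/4)*sin(pi/16)/4 + sqrt(6)*I*exp(-I*pi/4)*cos(pi/16)/4 on |1111>, and 0 on every other basis state.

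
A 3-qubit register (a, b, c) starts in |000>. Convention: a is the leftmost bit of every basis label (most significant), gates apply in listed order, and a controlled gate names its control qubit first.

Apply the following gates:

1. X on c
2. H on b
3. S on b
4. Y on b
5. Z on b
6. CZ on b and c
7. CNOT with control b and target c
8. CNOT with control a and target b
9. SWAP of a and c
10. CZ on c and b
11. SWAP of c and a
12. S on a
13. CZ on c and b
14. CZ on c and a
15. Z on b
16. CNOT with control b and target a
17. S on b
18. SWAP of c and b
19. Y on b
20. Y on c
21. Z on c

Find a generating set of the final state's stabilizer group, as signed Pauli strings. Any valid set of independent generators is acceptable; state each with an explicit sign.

The stabilizer group can be generated by -XXX, -ZIZ, -IZZ, among other valid generating sets.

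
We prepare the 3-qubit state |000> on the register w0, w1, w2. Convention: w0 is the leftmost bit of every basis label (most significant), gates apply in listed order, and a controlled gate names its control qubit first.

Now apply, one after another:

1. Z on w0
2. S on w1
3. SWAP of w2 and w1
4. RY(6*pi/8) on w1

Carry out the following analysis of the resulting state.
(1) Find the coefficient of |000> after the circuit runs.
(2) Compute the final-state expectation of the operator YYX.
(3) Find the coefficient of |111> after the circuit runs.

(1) The amplitude on |000> is sqrt(2 - sqrt(2))/2.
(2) The observable YYX averages to 0.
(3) |111> carries amplitude 0 in the final state.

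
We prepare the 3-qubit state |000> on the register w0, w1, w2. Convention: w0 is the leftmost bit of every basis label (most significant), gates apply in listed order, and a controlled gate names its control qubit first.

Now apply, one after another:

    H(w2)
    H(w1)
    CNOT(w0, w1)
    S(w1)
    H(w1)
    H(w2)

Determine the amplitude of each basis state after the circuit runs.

After the circuit, the state carries amplitude 1/2 + I/2 on |000>, 1/2 - I/2 on |010>, and 0 on every other basis state.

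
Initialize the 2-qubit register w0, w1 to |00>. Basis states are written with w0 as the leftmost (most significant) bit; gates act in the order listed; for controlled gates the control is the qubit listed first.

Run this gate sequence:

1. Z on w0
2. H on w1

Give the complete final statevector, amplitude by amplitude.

After the circuit, the state carries amplitude sqrt(2)/2 on |00>, sqrt(2)/2 on |01>, 0 on |10>, 0 on |11>.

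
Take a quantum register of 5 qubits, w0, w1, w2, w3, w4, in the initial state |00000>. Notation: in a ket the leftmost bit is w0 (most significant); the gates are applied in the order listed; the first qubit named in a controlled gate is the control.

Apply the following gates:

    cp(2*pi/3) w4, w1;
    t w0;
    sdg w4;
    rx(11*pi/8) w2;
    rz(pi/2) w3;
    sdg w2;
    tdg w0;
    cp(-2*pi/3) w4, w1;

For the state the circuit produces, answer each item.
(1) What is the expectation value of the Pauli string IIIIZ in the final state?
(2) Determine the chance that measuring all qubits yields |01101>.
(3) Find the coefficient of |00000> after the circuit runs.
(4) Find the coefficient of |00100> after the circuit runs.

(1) The expectation value of IIIIZ is 1.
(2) Outcome |01101> occurs with probability 0.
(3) The amplitude on |00000> is exp(3*I*pi/4)*cos(5*pi/16).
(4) |00100> carries amplitude exp(3*I*pi/4)*sin(5*pi/16) in the final state.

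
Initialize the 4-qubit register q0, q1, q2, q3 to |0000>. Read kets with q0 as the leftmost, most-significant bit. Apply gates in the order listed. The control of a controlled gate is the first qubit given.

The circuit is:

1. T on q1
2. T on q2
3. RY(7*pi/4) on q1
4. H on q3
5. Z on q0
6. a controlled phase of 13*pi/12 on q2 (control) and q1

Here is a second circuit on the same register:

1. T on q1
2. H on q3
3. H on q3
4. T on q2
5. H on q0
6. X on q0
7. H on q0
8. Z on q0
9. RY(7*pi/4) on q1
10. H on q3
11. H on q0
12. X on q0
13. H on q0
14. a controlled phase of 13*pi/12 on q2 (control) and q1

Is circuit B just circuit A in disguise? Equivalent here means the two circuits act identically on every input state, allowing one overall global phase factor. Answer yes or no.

Yes, they are equivalent — the unitaries differ by at most a global phase.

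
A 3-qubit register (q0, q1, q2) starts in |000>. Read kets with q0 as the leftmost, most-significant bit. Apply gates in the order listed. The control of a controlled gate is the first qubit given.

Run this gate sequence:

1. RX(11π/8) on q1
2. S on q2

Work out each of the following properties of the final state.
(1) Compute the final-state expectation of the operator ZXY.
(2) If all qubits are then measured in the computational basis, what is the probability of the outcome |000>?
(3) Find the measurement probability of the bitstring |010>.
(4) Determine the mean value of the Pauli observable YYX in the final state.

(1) The expectation value of ZXY is 0.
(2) Outcome |000> occurs with probability cos(5*pi/16)**2.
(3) A full measurement returns |010> with probability sin(5*pi/16)**2.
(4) In the final state, YYX has expectation 0.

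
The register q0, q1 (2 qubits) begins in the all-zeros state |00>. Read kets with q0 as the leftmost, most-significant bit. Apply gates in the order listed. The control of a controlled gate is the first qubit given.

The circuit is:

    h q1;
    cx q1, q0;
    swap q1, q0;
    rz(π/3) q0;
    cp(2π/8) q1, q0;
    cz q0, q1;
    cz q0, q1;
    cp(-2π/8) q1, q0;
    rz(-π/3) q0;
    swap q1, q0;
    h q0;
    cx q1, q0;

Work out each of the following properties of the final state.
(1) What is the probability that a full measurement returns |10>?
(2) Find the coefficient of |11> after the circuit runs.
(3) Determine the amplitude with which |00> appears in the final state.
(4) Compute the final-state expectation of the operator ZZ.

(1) The probability of measuring |10> is 1/4.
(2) The final state's coefficient on |11> equals 1/2.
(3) The amplitude on |00> is 1/2.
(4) The expectation value of ZZ is 0.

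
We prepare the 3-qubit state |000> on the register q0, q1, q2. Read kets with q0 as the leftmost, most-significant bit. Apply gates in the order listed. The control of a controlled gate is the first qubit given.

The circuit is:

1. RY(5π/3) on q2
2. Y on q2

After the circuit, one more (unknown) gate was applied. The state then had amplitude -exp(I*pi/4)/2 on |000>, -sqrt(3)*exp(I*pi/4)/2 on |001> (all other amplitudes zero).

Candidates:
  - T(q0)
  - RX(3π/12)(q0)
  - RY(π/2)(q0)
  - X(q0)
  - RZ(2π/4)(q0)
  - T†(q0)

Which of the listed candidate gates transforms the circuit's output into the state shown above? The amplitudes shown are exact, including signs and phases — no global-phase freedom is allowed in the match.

The applied gate was RZ(2π/4)(q0).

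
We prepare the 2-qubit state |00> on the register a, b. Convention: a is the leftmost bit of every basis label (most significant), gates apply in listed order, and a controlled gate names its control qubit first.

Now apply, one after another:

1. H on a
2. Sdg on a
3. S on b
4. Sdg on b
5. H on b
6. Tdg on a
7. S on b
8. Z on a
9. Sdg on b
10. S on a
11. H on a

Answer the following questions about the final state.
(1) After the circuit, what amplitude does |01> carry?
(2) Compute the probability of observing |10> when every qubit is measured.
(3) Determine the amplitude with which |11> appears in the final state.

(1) The final state's coefficient on |01> equals sqrt(2)*(1 + exp(3*I*pi/4))/4.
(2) Outcome |10> occurs with probability sqrt(2)/8 + 1/4.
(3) The amplitude on |11> is sqrt(2)*(1 - exp(3*I*pi/4))/4.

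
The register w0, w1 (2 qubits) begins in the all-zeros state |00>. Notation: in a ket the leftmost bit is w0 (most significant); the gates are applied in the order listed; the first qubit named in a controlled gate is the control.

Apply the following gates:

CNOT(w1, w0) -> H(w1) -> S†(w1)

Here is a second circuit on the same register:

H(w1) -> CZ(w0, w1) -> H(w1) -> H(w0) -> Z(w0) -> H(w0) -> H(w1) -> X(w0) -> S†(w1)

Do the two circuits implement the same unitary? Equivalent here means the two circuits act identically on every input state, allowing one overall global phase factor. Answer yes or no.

No: there is an input state on which the two circuits produce genuinely different outputs (not merely differing by a phase).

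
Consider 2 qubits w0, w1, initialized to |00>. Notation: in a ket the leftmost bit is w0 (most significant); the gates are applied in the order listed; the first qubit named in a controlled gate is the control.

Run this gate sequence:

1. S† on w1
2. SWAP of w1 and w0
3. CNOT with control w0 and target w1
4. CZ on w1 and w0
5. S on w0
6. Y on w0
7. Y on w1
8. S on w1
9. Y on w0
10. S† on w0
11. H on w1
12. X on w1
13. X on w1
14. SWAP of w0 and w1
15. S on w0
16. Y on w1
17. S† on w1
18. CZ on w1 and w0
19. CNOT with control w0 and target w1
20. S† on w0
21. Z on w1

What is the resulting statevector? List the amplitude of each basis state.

The final amplitudes are 0 on |00>, sqrt(2)/2 on |01>, -sqrt(2)/2 on |10>, 0 on |11>.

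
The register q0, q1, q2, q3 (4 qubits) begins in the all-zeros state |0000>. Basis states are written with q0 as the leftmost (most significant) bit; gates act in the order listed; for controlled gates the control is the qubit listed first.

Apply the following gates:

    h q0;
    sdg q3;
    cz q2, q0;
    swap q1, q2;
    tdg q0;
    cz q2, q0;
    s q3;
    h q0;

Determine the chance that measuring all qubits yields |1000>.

A full measurement returns |1000> with probability 1/2 - sqrt(2)/4.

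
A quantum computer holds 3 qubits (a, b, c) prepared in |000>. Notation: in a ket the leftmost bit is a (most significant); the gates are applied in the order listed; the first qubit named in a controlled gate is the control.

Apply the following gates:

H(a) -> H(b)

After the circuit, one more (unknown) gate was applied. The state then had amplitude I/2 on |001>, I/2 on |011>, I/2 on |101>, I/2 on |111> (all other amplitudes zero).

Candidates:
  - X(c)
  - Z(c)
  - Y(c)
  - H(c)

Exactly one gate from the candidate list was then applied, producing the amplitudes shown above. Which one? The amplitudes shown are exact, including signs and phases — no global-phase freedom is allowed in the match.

The applied gate was Y(c).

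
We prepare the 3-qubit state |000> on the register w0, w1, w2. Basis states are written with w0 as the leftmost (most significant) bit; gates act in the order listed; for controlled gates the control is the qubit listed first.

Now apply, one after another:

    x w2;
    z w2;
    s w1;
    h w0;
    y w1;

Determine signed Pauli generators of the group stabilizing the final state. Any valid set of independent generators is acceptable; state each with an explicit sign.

The stabilizer group can be generated by +XII, -IZI, -IIZ, among other valid generating sets.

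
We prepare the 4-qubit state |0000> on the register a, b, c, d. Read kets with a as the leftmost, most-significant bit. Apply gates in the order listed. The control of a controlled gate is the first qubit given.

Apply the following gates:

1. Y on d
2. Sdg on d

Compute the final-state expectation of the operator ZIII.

The observable ZIII averages to 1.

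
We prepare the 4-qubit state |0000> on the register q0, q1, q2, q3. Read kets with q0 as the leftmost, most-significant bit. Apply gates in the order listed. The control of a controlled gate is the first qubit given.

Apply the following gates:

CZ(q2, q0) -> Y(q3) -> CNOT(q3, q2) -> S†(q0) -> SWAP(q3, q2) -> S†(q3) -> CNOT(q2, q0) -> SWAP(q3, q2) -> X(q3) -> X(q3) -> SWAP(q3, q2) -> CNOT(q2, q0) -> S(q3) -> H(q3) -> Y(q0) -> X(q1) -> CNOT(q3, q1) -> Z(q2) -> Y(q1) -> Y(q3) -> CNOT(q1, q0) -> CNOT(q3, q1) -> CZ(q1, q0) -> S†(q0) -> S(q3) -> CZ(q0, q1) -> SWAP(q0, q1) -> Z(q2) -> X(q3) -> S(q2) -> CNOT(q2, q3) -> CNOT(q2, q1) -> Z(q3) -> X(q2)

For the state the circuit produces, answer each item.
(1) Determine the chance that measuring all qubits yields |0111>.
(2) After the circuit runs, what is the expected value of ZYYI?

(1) Outcome |0111> occurs with probability 0. Key observation: gates 6-13 undo each other exactly, leaving only the rest of the circuit to track.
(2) The observable ZYYI averages to 0.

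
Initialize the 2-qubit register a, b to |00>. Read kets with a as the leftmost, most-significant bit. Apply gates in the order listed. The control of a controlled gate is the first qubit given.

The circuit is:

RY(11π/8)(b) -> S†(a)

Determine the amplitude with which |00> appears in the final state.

|00> carries amplitude -cos(5*pi/16) in the final state.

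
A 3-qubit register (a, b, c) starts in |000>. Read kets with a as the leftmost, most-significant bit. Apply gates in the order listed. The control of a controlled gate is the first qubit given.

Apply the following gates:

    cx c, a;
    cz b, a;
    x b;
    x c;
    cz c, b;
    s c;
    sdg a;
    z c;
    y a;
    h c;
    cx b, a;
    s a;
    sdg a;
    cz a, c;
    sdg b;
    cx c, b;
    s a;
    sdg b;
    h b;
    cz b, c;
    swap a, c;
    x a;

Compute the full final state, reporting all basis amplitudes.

After the circuit, the state carries amplitude -I/2 on |000>, 0 on |001>, I/2 on |010>, 0 on |011>, 1/2 on |100>, 0 on |101>, -1/2 on |110>, 0 on |111>.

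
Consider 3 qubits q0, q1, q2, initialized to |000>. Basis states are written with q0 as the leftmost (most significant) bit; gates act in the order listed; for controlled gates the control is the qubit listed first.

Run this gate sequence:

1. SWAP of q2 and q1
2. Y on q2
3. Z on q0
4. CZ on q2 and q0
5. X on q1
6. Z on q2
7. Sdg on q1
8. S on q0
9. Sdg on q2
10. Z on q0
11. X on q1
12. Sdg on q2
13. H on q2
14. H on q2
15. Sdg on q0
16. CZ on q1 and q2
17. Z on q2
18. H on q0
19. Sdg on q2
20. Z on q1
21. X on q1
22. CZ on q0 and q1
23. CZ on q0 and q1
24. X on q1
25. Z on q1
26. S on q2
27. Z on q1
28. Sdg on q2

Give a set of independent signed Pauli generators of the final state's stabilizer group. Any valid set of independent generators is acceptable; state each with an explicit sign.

The final state is stabilized by the group generated by +XII, +IZI, -IIZ; other independent generating sets are equally valid. Key observation: steps 19-26 multiply out to the identity, so the circuit reduces to the remaining gates.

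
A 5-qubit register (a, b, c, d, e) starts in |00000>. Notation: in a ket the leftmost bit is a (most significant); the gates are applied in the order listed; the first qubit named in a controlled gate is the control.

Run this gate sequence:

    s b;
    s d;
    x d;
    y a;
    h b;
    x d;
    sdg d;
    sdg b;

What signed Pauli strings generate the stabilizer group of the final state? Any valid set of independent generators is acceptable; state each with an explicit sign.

The stabilizer group can be generated by -IYIII, -ZIIII, +IIZII, +IIIZI, +IIIIZ, among other valid generating sets.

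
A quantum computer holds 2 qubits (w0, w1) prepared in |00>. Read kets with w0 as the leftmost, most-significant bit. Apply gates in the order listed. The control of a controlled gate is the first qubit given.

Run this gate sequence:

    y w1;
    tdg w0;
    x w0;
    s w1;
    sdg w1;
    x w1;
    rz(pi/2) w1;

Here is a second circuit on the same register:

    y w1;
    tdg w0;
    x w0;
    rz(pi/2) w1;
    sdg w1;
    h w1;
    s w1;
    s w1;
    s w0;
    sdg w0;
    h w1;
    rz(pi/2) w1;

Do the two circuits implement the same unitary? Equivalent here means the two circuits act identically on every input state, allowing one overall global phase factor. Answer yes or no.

Yes — the two circuits implement the same unitary up to a global phase.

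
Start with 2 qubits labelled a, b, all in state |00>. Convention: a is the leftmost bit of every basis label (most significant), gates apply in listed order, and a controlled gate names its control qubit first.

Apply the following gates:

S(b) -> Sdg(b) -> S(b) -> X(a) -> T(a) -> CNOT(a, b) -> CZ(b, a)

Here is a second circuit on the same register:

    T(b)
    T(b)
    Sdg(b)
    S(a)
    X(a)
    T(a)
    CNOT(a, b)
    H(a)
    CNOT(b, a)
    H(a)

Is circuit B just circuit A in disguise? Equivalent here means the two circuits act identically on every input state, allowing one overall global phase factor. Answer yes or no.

No: there is an input state on which the two circuits produce genuinely different outputs (not merely differing by a phase).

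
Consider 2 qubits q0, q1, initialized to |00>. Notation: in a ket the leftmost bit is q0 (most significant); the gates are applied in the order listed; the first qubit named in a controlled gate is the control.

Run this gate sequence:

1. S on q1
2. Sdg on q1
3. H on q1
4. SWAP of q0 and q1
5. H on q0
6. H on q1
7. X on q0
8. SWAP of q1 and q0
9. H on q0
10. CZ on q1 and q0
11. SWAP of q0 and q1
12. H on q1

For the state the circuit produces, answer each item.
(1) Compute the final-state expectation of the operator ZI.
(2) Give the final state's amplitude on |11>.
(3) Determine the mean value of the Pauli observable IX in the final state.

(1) In the final state, ZI has expectation -1.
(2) The amplitude on |11> is sqrt(2)/2.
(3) The observable IX averages to 1.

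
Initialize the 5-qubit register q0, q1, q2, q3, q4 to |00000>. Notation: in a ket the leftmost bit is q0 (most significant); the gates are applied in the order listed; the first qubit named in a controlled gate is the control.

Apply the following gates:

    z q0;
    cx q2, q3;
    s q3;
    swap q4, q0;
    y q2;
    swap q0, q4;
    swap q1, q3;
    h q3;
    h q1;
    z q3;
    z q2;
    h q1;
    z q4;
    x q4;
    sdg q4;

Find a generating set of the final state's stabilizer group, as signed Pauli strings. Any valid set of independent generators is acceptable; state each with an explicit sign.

The stabilizer group can be generated by -IIIXI, +ZIIII, +IZIII, -IIZII, -IIIIZ, among other valid generating sets.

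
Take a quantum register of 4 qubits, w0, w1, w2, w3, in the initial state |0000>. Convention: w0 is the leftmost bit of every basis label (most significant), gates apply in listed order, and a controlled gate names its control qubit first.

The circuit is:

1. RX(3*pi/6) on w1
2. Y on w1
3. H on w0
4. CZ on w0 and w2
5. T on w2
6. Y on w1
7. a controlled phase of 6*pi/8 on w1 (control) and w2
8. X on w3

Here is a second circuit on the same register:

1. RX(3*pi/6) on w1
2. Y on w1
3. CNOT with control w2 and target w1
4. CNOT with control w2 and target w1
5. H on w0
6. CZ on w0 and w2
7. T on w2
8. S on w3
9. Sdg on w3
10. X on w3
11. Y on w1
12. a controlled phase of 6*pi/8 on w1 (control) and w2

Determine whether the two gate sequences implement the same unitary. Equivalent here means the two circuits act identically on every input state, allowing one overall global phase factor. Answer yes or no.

Yes: on every input state the two circuits agree up to one overall phase factor.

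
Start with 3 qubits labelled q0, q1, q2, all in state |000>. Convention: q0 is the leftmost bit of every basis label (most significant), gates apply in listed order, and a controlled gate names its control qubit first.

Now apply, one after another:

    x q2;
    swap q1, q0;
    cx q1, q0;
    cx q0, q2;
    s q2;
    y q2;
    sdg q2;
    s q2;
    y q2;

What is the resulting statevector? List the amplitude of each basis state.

The resulting statevector has amplitude I on |001>, and 0 on every other basis state.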